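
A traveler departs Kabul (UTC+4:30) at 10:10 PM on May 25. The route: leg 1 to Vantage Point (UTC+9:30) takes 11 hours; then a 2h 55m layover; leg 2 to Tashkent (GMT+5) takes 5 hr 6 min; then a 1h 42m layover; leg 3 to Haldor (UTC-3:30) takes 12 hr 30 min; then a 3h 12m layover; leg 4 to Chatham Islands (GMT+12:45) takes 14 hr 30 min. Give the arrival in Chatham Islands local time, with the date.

Convert departure to UTC: 10:10 PM − 4:30 = 5:40 PM UTC on May 25.
Add 11 hours leg 1 → 4:40 AM UTC (May 26).
Add 2 hours and 55 minutes layover in Vantage Point → 7:35 AM UTC.
Add 5 hours and 6 minutes leg 2 → 12:41 PM UTC.
Add 1 hour 42 minutes layover in Tashkent → 2:23 PM UTC.
Add 12 hours and 30 minutes leg 3 → 2:53 AM UTC (May 27).
Add 3 hours 12 minutes layover in Haldor → 6:05 AM UTC.
Add 14 hours 30 minutes leg 4 → 8:35 PM UTC.
Chatham Islands is UTC+12:45, so local arrival = 8:35 PM + 12:45 = 9:20 AM on May 28.

9:20 AM on May 28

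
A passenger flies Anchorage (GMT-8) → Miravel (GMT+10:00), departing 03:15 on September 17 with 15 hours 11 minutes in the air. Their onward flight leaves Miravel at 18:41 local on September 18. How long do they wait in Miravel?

Convert departure to UTC: 03:15 + 8:00 = 11:15 UTC on Sep 17.
Add 15 hours 11 minutes flight time → 02:26 UTC (Sep 18).
Miravel is UTC+10:00, so local arrival = 02:26 + 10:00 = 12:26 on Sep 18.
Layover = 18:41 − 12:26 = 6 hours 15 minutes.

6 hours 15 minutes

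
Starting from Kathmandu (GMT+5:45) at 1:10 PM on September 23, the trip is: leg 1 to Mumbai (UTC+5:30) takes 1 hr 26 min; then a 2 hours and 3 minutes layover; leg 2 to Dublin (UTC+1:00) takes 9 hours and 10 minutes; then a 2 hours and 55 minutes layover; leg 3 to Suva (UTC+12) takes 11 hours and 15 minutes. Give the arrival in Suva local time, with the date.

10:14 PM on September 24

Convert departure to UTC: 1:10 PM − 5:45 = 7:25 AM UTC on Sep 23.
Add 1 hour 26 minutes leg 1 → 8:51 AM UTC.
Add 2 hours 3 minutes layover in Mumbai → 10:54 AM UTC.
Add 9 hours and 10 minutes leg 2 → 8:04 PM UTC.
Add 2 hours and 55 minutes layover in Dublin → 10:59 PM UTC.
Add 11 hours 15 minutes leg 3 → 10:14 AM UTC (Sep 24).
Suva is UTC+12:00, so local arrival = 10:14 AM + 12:00 = 10:14 PM on Sep 24.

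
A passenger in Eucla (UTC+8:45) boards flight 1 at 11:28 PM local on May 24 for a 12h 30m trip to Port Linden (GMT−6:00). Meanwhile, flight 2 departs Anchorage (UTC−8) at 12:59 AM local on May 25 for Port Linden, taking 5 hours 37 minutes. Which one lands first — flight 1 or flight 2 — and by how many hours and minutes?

Flight 1 in UTC: 11:28 PM − 8:45 = 2:43 PM on May 24.
+12 hours 30 minutes → arrive 3:13 AM UTC on May 25.
Flight 2 in UTC: 12:59 AM + 8:00 = 8:59 AM on May 25.
+5 hours 37 minutes → arrive 2:36 PM UTC on May 25.
Flight 1 lands earlier by 11 hours 23 minutes.

the first, by 11 hours 23 minutes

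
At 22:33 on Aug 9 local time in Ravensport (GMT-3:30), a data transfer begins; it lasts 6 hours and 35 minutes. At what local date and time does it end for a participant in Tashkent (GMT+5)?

13:38 on August 10

Tashkent is 8:30 ahead of Ravensport.
After 6 hours and 35 minutes it is 05:08 (Aug 10) in Ravensport.
Shift by the zone difference: 05:08 + 8:30 = 13:38 on Aug 10 in Tashkent.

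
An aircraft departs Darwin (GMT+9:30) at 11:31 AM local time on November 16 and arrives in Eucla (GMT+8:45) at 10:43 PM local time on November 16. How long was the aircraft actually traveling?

Departure in UTC: 11:31 AM − 9:30 = 2:01 AM on Nov 16.
Arrival in UTC: 10:43 PM − 8:45 = 1:58 PM on Nov 16.
Elapsed = 1:58 PM − 2:01 AM = 11 hours 57 minutes.

11 hours 57 minutes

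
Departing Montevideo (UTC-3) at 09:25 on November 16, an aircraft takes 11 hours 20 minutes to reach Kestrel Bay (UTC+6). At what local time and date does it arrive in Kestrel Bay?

05:45 on Nov 17

Convert departure to UTC: 09:25 + 3:00 = 12:25 UTC on Nov 16.
Add 11 hours and 20 minutes travel time → 23:45 UTC.
Kestrel Bay is UTC+6:00, so local arrival = 23:45 + 6:00 = 05:45 on Nov 17.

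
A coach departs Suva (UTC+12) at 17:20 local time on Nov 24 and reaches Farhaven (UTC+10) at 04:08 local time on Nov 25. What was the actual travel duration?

12 hours 48 minutes

Departure in UTC: 17:20 − 12:00 = 05:20 on Nov 24.
Arrival in UTC: 04:08 − 10:00 = 18:08 on Nov 24.
Elapsed = 18:08 − 05:20 = 12 hours 48 minutes.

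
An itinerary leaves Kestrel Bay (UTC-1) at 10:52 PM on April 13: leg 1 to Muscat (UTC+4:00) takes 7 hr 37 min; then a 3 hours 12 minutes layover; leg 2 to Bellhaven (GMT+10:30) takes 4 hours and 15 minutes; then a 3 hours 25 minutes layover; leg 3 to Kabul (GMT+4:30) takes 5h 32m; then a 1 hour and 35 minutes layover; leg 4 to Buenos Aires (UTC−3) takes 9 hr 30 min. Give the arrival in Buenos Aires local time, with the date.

Convert departure to UTC: 10:52 PM + 1:00 = 11:52 PM UTC on Apr 13.
Add 7 hours 37 minutes leg 1 → 7:29 AM UTC (Apr 14).
Add 3 hours 12 minutes layover in Muscat → 10:41 AM UTC.
Add 4 hours and 15 minutes leg 2 → 2:56 PM UTC.
Add 3 hours 25 minutes layover in Bellhaven → 6:21 PM UTC.
Add 5 hours 32 minutes leg 3 → 11:53 PM UTC.
Add 1 hour and 35 minutes layover in Kabul → 1:28 AM UTC (Apr 15).
Add 9 hours and 30 minutes leg 4 → 10:58 AM UTC.
Buenos Aires is UTC−3:00, so local arrival = 10:58 AM − 3:00 = 7:58 AM on Apr 15.

7:58 AM on April 15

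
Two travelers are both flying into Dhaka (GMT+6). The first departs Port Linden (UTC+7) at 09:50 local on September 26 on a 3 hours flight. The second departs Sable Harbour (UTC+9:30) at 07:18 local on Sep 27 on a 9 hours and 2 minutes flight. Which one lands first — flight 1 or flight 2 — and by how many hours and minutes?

the first, by 25 hours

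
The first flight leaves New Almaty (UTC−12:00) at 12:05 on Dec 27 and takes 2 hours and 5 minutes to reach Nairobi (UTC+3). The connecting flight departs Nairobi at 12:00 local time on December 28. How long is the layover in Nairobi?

6 hours 50 minutes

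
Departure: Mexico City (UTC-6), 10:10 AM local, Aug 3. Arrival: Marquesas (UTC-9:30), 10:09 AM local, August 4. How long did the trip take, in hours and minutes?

27 hours 29 minutes

Departure in UTC: 10:10 AM + 6:00 = 4:10 PM on Aug 3.
Arrival in UTC: 10:09 AM + 9:30 = 7:39 PM on Aug 4.
Elapsed = 7:39 PM − 4:10 PM (+1 day) = 27 hours 29 minutes.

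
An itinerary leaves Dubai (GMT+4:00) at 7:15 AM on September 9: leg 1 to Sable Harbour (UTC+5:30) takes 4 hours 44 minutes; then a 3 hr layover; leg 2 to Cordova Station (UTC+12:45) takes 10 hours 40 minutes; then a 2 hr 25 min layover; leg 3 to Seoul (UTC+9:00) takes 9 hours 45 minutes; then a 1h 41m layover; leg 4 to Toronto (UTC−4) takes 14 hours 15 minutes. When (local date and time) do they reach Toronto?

Convert departure to UTC: 7:15 AM − 4:00 = 3:15 AM UTC on Sep 9.
Add 4 hours and 44 minutes leg 1 → 7:59 AM UTC.
Add 3 hours layover in Sable Harbour → 10:59 AM UTC.
Add 10 hours and 40 minutes leg 2 → 9:39 PM UTC.
Add 2 hours and 25 minutes layover in Cordova Station → 12:04 AM UTC (Sep 10).
Add 9 hours 45 minutes leg 3 → 9:49 AM UTC.
Add 1 hour and 41 minutes layover in Seoul → 11:30 AM UTC.
Add 14 hours and 15 minutes leg 4 → 1:45 AM UTC (Sep 11).
Toronto is UTC−4:00, so local arrival = 1:45 AM − 4:00 = 9:45 PM on Sep 10.

9:45 PM on Sep 10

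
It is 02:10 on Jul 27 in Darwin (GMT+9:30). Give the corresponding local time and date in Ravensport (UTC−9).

Ravensport is 18:30 behind Darwin.
Shift by the zone difference: 02:10 − 18:30 = 07:40 on Jul 26 in Ravensport.

07:40 on Jul 26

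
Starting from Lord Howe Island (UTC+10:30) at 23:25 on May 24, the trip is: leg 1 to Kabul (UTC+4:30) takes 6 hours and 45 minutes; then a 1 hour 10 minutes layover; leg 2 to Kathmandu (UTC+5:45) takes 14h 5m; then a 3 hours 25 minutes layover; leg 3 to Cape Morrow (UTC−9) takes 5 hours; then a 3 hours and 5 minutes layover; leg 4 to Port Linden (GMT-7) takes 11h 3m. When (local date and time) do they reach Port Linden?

02:28 on May 26

Convert departure to UTC: 23:25 − 10:30 = 12:55 UTC on May 24.
Add 6 hours 45 minutes leg 1 → 19:40 UTC.
Add 1 hour and 10 minutes layover in Kabul → 20:50 UTC.
Add 14 hours and 5 minutes leg 2 → 10:55 UTC (May 25).
Add 3 hours 25 minutes layover in Kathmandu → 14:20 UTC.
Add 5 hours leg 3 → 19:20 UTC.
Add 3 hours and 5 minutes layover in Cape Morrow → 22:25 UTC.
Add 11 hours 3 minutes leg 4 → 09:28 UTC (May 26).
Port Linden is UTC−7:00, so local arrival = 09:28 − 7:00 = 02:28 on May 26.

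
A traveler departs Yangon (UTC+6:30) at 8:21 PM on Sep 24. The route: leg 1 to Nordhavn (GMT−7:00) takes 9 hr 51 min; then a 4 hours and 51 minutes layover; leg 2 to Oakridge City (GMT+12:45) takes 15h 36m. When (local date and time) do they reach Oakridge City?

8:54 AM on September 26

Convert departure to UTC: 8:21 PM − 6:30 = 1:51 PM UTC on Sep 24.
Add 9 hours and 51 minutes leg 1 → 11:42 PM UTC.
Add 4 hours and 51 minutes layover in Nordhavn → 4:33 AM UTC (Sep 25).
Add 15 hours and 36 minutes leg 2 → 8:09 PM UTC.
Oakridge City is UTC+12:45, so local arrival = 8:09 PM + 12:45 = 8:54 AM on Sep 26.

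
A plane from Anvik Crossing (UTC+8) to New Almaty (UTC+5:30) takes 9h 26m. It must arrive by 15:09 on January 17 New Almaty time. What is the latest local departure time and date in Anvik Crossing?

08:13 on Jan 17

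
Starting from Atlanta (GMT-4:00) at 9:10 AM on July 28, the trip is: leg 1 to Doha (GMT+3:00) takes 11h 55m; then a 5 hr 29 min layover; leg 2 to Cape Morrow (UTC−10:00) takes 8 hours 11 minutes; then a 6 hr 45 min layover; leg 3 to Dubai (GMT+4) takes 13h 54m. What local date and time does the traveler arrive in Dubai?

3:24 PM on Jul 30

Convert departure to UTC: 9:10 AM + 4:00 = 1:10 PM UTC on Jul 28.
Add 11 hours and 55 minutes leg 1 → 1:05 AM UTC (Jul 29).
Add 5 hours 29 minutes layover in Doha → 6:34 AM UTC.
Add 8 hours and 11 minutes leg 2 → 2:45 PM UTC.
Add 6 hours and 45 minutes layover in Cape Morrow → 9:30 PM UTC.
Add 13 hours 54 minutes leg 3 → 11:24 AM UTC (Jul 30).
Dubai is UTC+4:00, so local arrival = 11:24 AM + 4:00 = 3:24 PM on Jul 30.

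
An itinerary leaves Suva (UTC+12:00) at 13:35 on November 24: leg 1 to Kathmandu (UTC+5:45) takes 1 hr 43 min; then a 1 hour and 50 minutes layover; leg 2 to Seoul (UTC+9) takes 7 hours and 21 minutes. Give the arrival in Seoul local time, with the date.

21:29 on Nov 24

Convert departure to UTC: 13:35 − 12:00 = 01:35 UTC on Nov 24.
Add 1 hour 43 minutes leg 1 → 03:18 UTC.
Add 1 hour and 50 minutes layover in Kathmandu → 05:08 UTC.
Add 7 hours and 21 minutes leg 2 → 12:29 UTC.
Seoul is UTC+9:00, so local arrival = 12:29 + 9:00 = 21:29 on Nov 24.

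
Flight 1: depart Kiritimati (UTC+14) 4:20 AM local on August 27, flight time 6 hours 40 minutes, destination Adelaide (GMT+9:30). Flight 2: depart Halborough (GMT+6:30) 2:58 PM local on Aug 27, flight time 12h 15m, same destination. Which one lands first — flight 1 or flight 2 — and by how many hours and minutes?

the first, by 23 hours 43 minutes

Flight 1 in UTC: 4:20 AM − 14:00 = 2:20 PM on Aug 26.
+6 hours and 40 minutes → arrive 9:00 PM UTC on Aug 26.
Flight 2 in UTC: 2:58 PM − 6:30 = 8:28 AM on Aug 27.
+12 hours and 15 minutes → arrive 8:43 PM UTC on Aug 27.
Flight 1 lands earlier by 23 hours 43 minutes.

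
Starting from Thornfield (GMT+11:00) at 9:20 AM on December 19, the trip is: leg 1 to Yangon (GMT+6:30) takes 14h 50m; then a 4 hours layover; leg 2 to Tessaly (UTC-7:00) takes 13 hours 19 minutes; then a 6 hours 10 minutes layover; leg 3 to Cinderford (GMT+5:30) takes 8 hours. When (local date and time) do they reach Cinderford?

Convert departure to UTC: 9:20 AM − 11:00 = 10:20 PM UTC on Dec 18.
Add 14 hours 50 minutes leg 1 → 1:10 PM UTC (Dec 19).
Add 4 hours layover in Yangon → 5:10 PM UTC.
Add 13 hours and 19 minutes leg 2 → 6:29 AM UTC (Dec 20).
Add 6 hours and 10 minutes layover in Tessaly → 12:39 PM UTC.
Add 8 hours leg 3 → 8:39 PM UTC.
Cinderford is UTC+5:30, so local arrival = 8:39 PM + 5:30 = 2:09 AM on Dec 21.

2:09 AM on Dec 21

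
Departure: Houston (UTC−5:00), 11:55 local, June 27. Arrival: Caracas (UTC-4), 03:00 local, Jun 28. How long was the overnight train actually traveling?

14 hours 5 minutes

Departure in UTC: 11:55 + 5:00 = 16:55 on Jun 27.
Arrival in UTC: 03:00 + 4:00 = 07:00 on Jun 28.
Elapsed = 07:00 − 16:55 (+1 day) = 14 hours 5 minutes.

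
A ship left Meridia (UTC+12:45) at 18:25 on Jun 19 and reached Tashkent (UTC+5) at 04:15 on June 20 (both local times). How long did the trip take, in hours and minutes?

17 hours 35 minutes

Departure in UTC: 18:25 − 12:45 = 05:40 on Jun 19.
Arrival in UTC: 04:15 − 5:00 = 23:15 on Jun 19.
Elapsed = 23:15 − 05:40 = 17 hours 35 minutes.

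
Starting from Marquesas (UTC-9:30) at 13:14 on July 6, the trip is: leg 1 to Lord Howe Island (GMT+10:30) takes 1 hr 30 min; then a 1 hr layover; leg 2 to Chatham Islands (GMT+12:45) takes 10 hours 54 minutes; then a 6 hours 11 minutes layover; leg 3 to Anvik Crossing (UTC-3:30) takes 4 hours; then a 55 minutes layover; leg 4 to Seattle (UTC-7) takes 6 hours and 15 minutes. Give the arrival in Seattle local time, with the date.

22:29 on July 7

Convert departure to UTC: 13:14 + 9:30 = 22:44 UTC on Jul 6.
Add 1 hour 30 minutes leg 1 → 00:14 UTC (Jul 7).
Add 1 hour layover in Lord Howe Island → 01:14 UTC.
Add 10 hours and 54 minutes leg 2 → 12:08 UTC.
Add 6 hours and 11 minutes layover in Chatham Islands → 18:19 UTC.
Add 4 hours leg 3 → 22:19 UTC.
Add 55 minutes layover in Anvik Crossing → 23:14 UTC.
Add 6 hours 15 minutes leg 4 → 05:29 UTC (Jul 8).
Seattle is UTC−7:00, so local arrival = 05:29 − 7:00 = 22:29 on Jul 7.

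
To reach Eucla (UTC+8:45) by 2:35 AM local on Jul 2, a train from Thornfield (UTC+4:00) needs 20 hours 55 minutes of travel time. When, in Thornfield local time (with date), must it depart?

Target arrival in UTC: 2:35 AM − 8:45 = 5:50 PM on Jul 1.
Subtract 20 hours and 55 minutes → departure 8:55 PM UTC on Jun 30.
Thornfield is UTC+4:00: 8:55 PM + 4:00 = 12:55 AM on Jul 1.

12:55 AM on July 1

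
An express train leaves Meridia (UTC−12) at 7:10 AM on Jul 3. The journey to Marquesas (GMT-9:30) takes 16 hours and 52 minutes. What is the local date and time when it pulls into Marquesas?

Convert departure to UTC: 7:10 AM + 12:00 = 7:10 PM UTC on Jul 3.
Add 16 hours 52 minutes travel time → 12:02 PM UTC (Jul 4).
Marquesas is UTC−9:30, so local arrival = 12:02 PM − 9:30 = 2:32 AM on Jul 4.

2:32 AM on Jul 4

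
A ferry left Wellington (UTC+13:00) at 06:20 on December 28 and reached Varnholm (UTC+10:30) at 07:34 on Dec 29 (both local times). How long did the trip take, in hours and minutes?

27 hours 44 minutes

Varnholm is 2:30 behind Wellington.
Clock-face elapsed time (ignoring zones) is 25 hours 14 minutes.
Actual elapsed = 25 hours 14 minutes + 2:30 = 27 hours 44 minutes.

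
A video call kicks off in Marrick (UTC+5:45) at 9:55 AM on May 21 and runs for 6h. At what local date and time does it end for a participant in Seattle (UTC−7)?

3:10 AM on May 21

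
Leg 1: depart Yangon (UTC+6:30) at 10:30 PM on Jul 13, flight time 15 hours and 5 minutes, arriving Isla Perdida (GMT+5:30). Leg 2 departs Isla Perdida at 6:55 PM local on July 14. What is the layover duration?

6 hours 20 minutes

Convert departure to UTC: 10:30 PM − 6:30 = 4:00 PM UTC on Jul 13.
Add 15 hours and 5 minutes flight time → 7:05 AM UTC (Jul 14).
Isla Perdida is UTC+5:30, so local arrival = 7:05 AM + 5:30 = 12:35 PM on Jul 14.
Layover = 6:55 PM − 12:35 PM = 6 hours 20 minutes.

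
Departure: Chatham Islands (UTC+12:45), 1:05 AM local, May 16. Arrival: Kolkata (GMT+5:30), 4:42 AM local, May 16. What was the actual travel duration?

10 hours 52 minutes

Departure in UTC: 1:05 AM − 12:45 = 12:20 PM on May 15.
Arrival in UTC: 4:42 AM − 5:30 = 11:12 PM on May 15.
Elapsed = 11:12 PM − 12:20 PM = 10 hours 52 minutes.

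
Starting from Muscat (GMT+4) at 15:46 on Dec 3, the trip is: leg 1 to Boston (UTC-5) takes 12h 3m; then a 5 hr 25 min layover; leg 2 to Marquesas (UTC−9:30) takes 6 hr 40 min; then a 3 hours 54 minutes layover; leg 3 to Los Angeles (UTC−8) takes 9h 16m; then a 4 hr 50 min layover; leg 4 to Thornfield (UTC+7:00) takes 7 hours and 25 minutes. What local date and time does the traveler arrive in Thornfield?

Convert departure to UTC: 15:46 − 4:00 = 11:46 UTC on Dec 3.
Add 12 hours and 3 minutes leg 1 → 23:49 UTC.
Add 5 hours 25 minutes layover in Boston → 05:14 UTC (Dec 4).
Add 6 hours 40 minutes leg 2 → 11:54 UTC.
Add 3 hours and 54 minutes layover in Marquesas → 15:48 UTC.
Add 9 hours and 16 minutes leg 3 → 01:04 UTC (Dec 5).
Add 4 hours and 50 minutes layover in Los Angeles → 05:54 UTC.
Add 7 hours 25 minutes leg 4 → 13:19 UTC.
Thornfield is UTC+7:00, so local arrival = 13:19 + 7:00 = 20:19 on Dec 5.

20:19 on December 5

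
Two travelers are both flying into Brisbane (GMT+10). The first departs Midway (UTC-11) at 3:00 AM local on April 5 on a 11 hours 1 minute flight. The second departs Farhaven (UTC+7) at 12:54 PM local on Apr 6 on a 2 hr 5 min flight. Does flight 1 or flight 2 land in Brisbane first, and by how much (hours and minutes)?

Flight 1 in UTC: 3:00 AM + 11:00 = 2:00 PM on Apr 5.
+11 hours and 1 minute → arrive 1:01 AM UTC on Apr 6.
Flight 2 in UTC: 12:54 PM − 7:00 = 5:54 AM on Apr 6.
+2 hours 5 minutes → arrive 7:59 AM UTC on Apr 6.
Flight 1 lands earlier by 6 hours 58 minutes.

the first, by 6 hours 58 minutes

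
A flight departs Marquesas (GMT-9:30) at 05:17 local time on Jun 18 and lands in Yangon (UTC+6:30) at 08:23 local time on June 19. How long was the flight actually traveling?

Departure in UTC: 05:17 + 9:30 = 14:47 on Jun 18.
Arrival in UTC: 08:23 − 6:30 = 01:53 on Jun 19.
Elapsed = 01:53 − 14:47 (+1 day) = 11 hours 6 minutes.

11 hours 6 minutes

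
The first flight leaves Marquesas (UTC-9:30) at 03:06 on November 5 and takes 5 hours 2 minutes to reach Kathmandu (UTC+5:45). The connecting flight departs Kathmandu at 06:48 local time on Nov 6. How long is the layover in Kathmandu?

7 hours 25 minutes

Convert departure to UTC: 03:06 + 9:30 = 12:36 UTC on Nov 5.
Add 5 hours 2 minutes flight time → 17:38 UTC.
Kathmandu is UTC+5:45, so local arrival = 17:38 + 5:45 = 23:23 on Nov 5.
Layover = 06:48 − 23:23 (+1 day) = 7 hours 25 minutes.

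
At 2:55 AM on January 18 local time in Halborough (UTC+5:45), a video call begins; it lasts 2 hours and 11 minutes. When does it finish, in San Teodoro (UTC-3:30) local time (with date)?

San Teodoro is 9:15 behind Halborough.
After 2 hours and 11 minutes it is 5:06 AM in Halborough.
Shift by the zone difference: 5:06 AM − 9:15 = 7:51 PM on Jan 17 in San Teodoro.

7:51 PM on January 17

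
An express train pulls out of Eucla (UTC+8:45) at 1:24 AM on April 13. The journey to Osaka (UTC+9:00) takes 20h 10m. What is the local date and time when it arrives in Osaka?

Convert departure to UTC: 1:24 AM − 8:45 = 4:39 PM UTC on Apr 12.
Add 20 hours 10 minutes travel time → 12:49 PM UTC (Apr 13).
Osaka is UTC+9:00, so local arrival = 12:49 PM + 9:00 = 9:49 PM on Apr 13.

9:49 PM on Apr 13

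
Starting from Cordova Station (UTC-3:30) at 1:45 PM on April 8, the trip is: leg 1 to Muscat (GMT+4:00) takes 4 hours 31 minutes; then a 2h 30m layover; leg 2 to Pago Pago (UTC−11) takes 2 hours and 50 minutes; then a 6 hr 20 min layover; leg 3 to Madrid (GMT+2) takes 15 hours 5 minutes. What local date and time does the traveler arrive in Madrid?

2:31 AM on April 10

Convert departure to UTC: 1:45 PM + 3:30 = 5:15 PM UTC on Apr 8.
Add 4 hours and 31 minutes leg 1 → 9:46 PM UTC.
Add 2 hours 30 minutes layover in Muscat → 12:16 AM UTC (Apr 9).
Add 2 hours and 50 minutes leg 2 → 3:06 AM UTC.
Add 6 hours and 20 minutes layover in Pago Pago → 9:26 AM UTC.
Add 15 hours and 5 minutes leg 3 → 12:31 AM UTC (Apr 10).
Madrid is UTC+2:00, so local arrival = 12:31 AM + 2:00 = 2:31 AM on Apr 10.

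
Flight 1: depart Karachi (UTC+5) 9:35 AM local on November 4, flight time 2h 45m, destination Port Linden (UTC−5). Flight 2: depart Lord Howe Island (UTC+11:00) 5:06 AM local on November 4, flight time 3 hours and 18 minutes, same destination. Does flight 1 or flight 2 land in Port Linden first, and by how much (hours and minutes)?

Flight 1 in UTC: 9:35 AM − 5:00 = 4:35 AM on Nov 4.
+2 hours 45 minutes → arrive 7:20 AM UTC on Nov 4.
Flight 2 in UTC: 5:06 AM − 11:00 = 6:06 PM on Nov 3.
+3 hours and 18 minutes → arrive 9:24 PM UTC on Nov 3.
Flight 2 lands earlier by 9 hours 56 minutes.

the second, by 9 hours 56 minutes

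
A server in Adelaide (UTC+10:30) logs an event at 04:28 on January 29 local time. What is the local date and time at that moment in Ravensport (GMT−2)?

In UTC: 04:28 − 10:30 = 17:58 on Jan 28.
Ravensport is UTC−2:00: 17:58 − 2:00 = 15:58 on Jan 28.

15:58 on January 28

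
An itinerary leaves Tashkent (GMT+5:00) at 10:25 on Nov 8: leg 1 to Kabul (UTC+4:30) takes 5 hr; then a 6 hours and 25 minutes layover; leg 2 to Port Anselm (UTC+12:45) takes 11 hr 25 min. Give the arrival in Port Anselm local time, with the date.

Convert departure to UTC: 10:25 − 5:00 = 05:25 UTC on Nov 8.
Add 5 hours leg 1 → 10:25 UTC.
Add 6 hours and 25 minutes layover in Kabul → 16:50 UTC.
Add 11 hours and 25 minutes leg 2 → 04:15 UTC (Nov 9).
Port Anselm is UTC+12:45, so local arrival = 04:15 + 12:45 = 17:00 on Nov 9.

17:00 on November 9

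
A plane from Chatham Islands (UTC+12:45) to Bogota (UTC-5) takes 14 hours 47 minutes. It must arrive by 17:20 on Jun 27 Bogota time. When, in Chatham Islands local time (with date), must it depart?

20:18 on Jun 27

Target arrival in UTC: 17:20 + 5:00 = 22:20 on Jun 27.
Subtract 14 hours 47 minutes → departure 07:33 UTC on Jun 27.
Chatham Islands is UTC+12:45: 07:33 + 12:45 = 20:18 on Jun 27.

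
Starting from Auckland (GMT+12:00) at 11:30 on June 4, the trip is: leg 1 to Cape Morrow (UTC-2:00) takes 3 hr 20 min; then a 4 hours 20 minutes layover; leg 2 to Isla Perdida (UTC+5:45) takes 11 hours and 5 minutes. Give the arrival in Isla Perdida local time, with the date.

00:00 on June 5

Convert departure to UTC: 11:30 − 12:00 = 23:30 UTC on Jun 3.
Add 3 hours and 20 minutes leg 1 → 02:50 UTC (Jun 4).
Add 4 hours and 20 minutes layover in Cape Morrow → 07:10 UTC.
Add 11 hours 5 minutes leg 2 → 18:15 UTC.
Isla Perdida is UTC+5:45, so local arrival = 18:15 + 5:45 = 00:00 on Jun 5.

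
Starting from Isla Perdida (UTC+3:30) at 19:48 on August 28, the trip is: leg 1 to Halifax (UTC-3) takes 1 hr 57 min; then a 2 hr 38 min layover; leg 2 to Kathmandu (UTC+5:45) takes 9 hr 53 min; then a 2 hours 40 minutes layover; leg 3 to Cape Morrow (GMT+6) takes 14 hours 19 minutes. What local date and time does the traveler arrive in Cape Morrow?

Convert departure to UTC: 19:48 − 3:30 = 16:18 UTC on Aug 28.
Add 1 hour 57 minutes leg 1 → 18:15 UTC.
Add 2 hours 38 minutes layover in Halifax → 20:53 UTC.
Add 9 hours and 53 minutes leg 2 → 06:46 UTC (Aug 29).
Add 2 hours 40 minutes layover in Kathmandu → 09:26 UTC.
Add 14 hours 19 minutes leg 3 → 23:45 UTC.
Cape Morrow is UTC+6:00, so local arrival = 23:45 + 6:00 = 05:45 on Aug 30.

05:45 on Aug 30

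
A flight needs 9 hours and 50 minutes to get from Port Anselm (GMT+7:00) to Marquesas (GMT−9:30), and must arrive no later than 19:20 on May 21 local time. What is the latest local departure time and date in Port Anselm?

Target arrival in UTC: 19:20 + 9:30 = 04:50 on May 22.
Subtract 9 hours 50 minutes → departure 19:00 UTC on May 21.
Port Anselm is UTC+7:00: 19:00 + 7:00 = 02:00 on May 22.

02:00 on May 22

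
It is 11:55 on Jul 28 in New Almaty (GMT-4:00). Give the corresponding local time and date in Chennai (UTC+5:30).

In UTC: 11:55 + 4:00 = 15:55 on Jul 28.
Chennai is UTC+5:30: 15:55 + 5:30 = 21:25 on Jul 28.

21:25 on July 28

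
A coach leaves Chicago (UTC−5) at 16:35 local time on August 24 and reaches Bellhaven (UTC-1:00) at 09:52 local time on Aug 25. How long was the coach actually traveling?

13 hours 17 minutes

Departure in UTC: 16:35 + 5:00 = 21:35 on Aug 24.
Arrival in UTC: 09:52 + 1:00 = 10:52 on Aug 25.
Elapsed = 10:52 − 21:35 (+1 day) = 13 hours 17 minutes.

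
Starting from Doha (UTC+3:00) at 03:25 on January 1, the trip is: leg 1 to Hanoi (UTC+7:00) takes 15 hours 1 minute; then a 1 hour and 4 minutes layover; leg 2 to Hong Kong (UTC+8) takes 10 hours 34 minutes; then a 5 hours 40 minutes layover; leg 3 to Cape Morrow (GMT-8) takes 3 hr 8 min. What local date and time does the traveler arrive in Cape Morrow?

Convert departure to UTC: 03:25 − 3:00 = 00:25 UTC on Jan 1.
Add 15 hours 1 minute leg 1 → 15:26 UTC.
Add 1 hour and 4 minutes layover in Hanoi → 16:30 UTC.
Add 10 hours and 34 minutes leg 2 → 03:04 UTC (Jan 2).
Add 5 hours and 40 minutes layover in Hong Kong → 08:44 UTC.
Add 3 hours 8 minutes leg 3 → 11:52 UTC.
Cape Morrow is UTC−8:00, so local arrival = 11:52 − 8:00 = 03:52 on Jan 2.

03:52 on January 2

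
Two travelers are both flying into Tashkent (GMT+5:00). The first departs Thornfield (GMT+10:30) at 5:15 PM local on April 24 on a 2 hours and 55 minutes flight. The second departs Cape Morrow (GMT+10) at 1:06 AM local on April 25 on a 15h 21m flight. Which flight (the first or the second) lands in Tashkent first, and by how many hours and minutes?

the first, by 20 hours 47 minutes

Flight 1 in UTC: 5:15 PM − 10:30 = 6:45 AM on Apr 24.
+2 hours and 55 minutes → arrive 9:40 AM UTC on Apr 24.
Flight 2 in UTC: 1:06 AM − 10:00 = 3:06 PM on Apr 24.
+15 hours and 21 minutes → arrive 6:27 AM UTC on Apr 25.
Flight 1 lands earlier by 20 hours 47 minutes.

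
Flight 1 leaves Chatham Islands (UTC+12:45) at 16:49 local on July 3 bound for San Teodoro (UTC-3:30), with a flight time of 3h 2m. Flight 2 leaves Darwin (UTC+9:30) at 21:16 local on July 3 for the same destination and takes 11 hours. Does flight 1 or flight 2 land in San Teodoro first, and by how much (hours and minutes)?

Flight 1 in UTC: 16:49 − 12:45 = 04:04 on Jul 3.
+3 hours 2 minutes → arrive 07:06 UTC on Jul 3.
Flight 2 in UTC: 21:16 − 9:30 = 11:46 on Jul 3.
+11 hours → arrive 22:46 UTC on Jul 3.
Flight 1 lands earlier by 15 hours 40 minutes.

the first, by 15 hours 40 minutes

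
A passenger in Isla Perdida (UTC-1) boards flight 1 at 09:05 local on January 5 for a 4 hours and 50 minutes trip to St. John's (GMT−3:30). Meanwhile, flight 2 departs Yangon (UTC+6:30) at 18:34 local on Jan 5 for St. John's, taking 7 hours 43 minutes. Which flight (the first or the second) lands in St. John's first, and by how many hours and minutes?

the first, by 4 hours 52 minutes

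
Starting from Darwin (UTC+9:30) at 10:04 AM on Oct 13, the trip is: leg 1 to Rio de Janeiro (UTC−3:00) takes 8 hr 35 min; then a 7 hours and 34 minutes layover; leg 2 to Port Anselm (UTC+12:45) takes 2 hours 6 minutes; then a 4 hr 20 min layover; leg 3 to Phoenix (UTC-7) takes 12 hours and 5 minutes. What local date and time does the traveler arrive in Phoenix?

Convert departure to UTC: 10:04 AM − 9:30 = 12:34 AM UTC on Oct 13.
Add 8 hours 35 minutes leg 1 → 9:09 AM UTC.
Add 7 hours 34 minutes layover in Rio de Janeiro → 4:43 PM UTC.
Add 2 hours 6 minutes leg 2 → 6:49 PM UTC.
Add 4 hours 20 minutes layover in Port Anselm → 11:09 PM UTC.
Add 12 hours 5 minutes leg 3 → 11:14 AM UTC (Oct 14).
Phoenix is UTC−7:00, so local arrival = 11:14 AM − 7:00 = 4:14 AM on Oct 14.

4:14 AM on Oct 14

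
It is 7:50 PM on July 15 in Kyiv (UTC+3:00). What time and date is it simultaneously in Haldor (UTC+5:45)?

10:35 PM on July 15

Haldor is 2:45 ahead of Kyiv.
Shift by the zone difference: 7:50 PM + 2:45 = 10:35 PM on Jul 15 in Haldor.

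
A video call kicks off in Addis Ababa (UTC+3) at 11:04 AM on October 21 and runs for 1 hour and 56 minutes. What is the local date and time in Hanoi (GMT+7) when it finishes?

Convert start to UTC: 11:04 AM − 3:00 = 8:04 AM UTC on Oct 21.
Add 1 hour and 56 minutes duration → 10:00 AM UTC.
Hanoi is UTC+7:00, so local end time = 10:00 AM + 7:00 = 5:00 PM on Oct 21.

5:00 PM on October 21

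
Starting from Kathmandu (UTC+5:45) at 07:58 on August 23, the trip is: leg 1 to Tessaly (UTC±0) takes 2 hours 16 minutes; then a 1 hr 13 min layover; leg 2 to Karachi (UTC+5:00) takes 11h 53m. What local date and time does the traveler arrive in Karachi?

22:35 on Aug 23

Convert departure to UTC: 07:58 − 5:45 = 02:13 UTC on Aug 23.
Add 2 hours and 16 minutes leg 1 → 04:29 UTC.
Add 1 hour 13 minutes layover in Tessaly → 05:42 UTC.
Add 11 hours 53 minutes leg 2 → 17:35 UTC.
Karachi is UTC+5:00, so local arrival = 17:35 + 5:00 = 22:35 on Aug 23.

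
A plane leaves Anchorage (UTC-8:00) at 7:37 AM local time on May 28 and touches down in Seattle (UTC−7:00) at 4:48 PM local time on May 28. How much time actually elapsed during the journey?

Departure in UTC: 7:37 AM + 8:00 = 3:37 PM on May 28.
Arrival in UTC: 4:48 PM + 7:00 = 11:48 PM on May 28.
Elapsed = 11:48 PM − 3:37 PM = 8 hours 11 minutes.

8 hours 11 minutes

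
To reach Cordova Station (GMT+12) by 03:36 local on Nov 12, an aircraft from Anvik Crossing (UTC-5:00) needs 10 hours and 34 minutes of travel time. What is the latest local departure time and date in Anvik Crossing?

Target arrival in UTC: 03:36 − 12:00 = 15:36 on Nov 11.
Subtract 10 hours and 34 minutes → departure 05:02 UTC on Nov 11.
Anvik Crossing is UTC−5:00: 05:02 − 5:00 = 00:02 on Nov 11.

00:02 on November 11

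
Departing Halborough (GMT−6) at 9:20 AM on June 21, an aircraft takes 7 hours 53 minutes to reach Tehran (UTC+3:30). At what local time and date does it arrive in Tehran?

Tehran is 9:30 ahead of Halborough.
After 7 hours and 53 minutes it is 5:13 PM in Halborough.
Shift by the zone difference: 5:13 PM + 9:30 = 2:43 AM on Jun 22 in Tehran.

2:43 AM on June 22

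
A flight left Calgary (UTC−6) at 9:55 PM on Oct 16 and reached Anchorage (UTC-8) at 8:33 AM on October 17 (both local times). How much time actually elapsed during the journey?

Departure in UTC: 9:55 PM + 6:00 = 3:55 AM on Oct 17.
Arrival in UTC: 8:33 AM + 8:00 = 4:33 PM on Oct 17.
Elapsed = 4:33 PM − 3:55 AM = 12 hours 38 minutes.

12 hours 38 minutes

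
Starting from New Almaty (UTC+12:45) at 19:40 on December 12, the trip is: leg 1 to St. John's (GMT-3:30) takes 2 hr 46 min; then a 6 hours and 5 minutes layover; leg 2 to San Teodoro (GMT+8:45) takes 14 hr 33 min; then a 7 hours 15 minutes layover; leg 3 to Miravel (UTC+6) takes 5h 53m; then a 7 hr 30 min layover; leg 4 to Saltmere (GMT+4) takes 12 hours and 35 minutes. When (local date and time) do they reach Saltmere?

19:32 on December 14

Convert departure to UTC: 19:40 − 12:45 = 06:55 UTC on Dec 12.
Add 2 hours and 46 minutes leg 1 → 09:41 UTC.
Add 6 hours 5 minutes layover in St. John's → 15:46 UTC.
Add 14 hours and 33 minutes leg 2 → 06:19 UTC (Dec 13).
Add 7 hours and 15 minutes layover in San Teodoro → 13:34 UTC.
Add 5 hours and 53 minutes leg 3 → 19:27 UTC.
Add 7 hours 30 minutes layover in Miravel → 02:57 UTC (Dec 14).
Add 12 hours 35 minutes leg 4 → 15:32 UTC.
Saltmere is UTC+4:00, so local arrival = 15:32 + 4:00 = 19:32 on Dec 14.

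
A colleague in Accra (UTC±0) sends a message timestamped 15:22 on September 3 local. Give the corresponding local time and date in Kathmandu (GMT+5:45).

21:07 on September 3

Accra is UTC+0 so that is 15:22 UTC.
Kathmandu is UTC+5:45: 15:22 + 5:45 = 21:07 on Sep 3.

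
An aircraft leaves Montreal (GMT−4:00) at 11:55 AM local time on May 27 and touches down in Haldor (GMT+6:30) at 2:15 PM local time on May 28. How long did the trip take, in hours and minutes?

15 hours 50 minutes

Haldor is 10:30 ahead of Montreal.
Clock-face elapsed time (ignoring zones) is 26 hours 20 minutes.
Actual elapsed = 26 hours 20 minutes − 10:30 = 15 hours 50 minutes.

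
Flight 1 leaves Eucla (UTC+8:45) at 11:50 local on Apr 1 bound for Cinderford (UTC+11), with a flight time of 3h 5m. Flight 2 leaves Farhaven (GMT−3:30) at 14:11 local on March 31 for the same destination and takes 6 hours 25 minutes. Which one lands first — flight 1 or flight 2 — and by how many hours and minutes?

the second, by 6 hours 4 minutes

Flight 1 in UTC: 11:50 − 8:45 = 03:05 on Apr 1.
+3 hours and 5 minutes → arrive 06:10 UTC on Apr 1.
Flight 2 in UTC: 14:11 + 3:30 = 17:41 on Mar 31.
+6 hours and 25 minutes → arrive 00:06 UTC on Apr 1.
Flight 2 lands earlier by 6 hours 4 minutes.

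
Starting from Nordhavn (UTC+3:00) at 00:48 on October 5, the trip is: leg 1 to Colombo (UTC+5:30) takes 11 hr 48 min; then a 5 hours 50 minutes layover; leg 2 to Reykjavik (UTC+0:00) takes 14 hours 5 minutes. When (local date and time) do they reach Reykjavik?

Convert departure to UTC: 00:48 − 3:00 = 21:48 UTC on Oct 4.
Add 11 hours and 48 minutes leg 1 → 09:36 UTC (Oct 5).
Add 5 hours 50 minutes layover in Colombo → 15:26 UTC.
Add 14 hours 5 minutes leg 2 → 05:31 UTC (Oct 6).
Reykjavik is UTC+0, so local arrival is the same: 05:31 on Oct 6.

05:31 on October 6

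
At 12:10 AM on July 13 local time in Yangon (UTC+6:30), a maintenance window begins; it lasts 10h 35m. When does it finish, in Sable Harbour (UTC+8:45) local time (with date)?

1:00 PM on July 13

Convert start to UTC: 12:10 AM − 6:30 = 5:40 PM UTC on Jul 12.
Add 10 hours and 35 minutes duration → 4:15 AM UTC (Jul 13).
Sable Harbour is UTC+8:45, so local end time = 4:15 AM + 8:45 = 1:00 PM on Jul 13.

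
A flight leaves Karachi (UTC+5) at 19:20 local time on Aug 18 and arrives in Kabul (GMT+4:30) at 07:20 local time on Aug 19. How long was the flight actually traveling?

Departure in UTC: 19:20 − 5:00 = 14:20 on Aug 18.
Arrival in UTC: 07:20 − 4:30 = 02:50 on Aug 19.
Elapsed = 02:50 − 14:20 (+1 day) = 12 hours 30 minutes.

12 hours 30 minutes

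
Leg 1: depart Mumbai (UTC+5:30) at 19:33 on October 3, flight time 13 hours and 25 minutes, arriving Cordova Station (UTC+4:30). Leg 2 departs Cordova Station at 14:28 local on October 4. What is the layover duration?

6 hours 30 minutes

Convert departure to UTC: 19:33 − 5:30 = 14:03 UTC on Oct 3.
Add 13 hours and 25 minutes flight time → 03:28 UTC (Oct 4).
Cordova Station is UTC+4:30, so local arrival = 03:28 + 4:30 = 07:58 on Oct 4.
Layover = 14:28 − 07:58 = 6 hours 30 minutes.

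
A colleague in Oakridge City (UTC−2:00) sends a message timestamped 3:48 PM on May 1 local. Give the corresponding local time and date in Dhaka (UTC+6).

In UTC: 3:48 PM + 2:00 = 5:48 PM on May 1.
Dhaka is UTC+6:00: 5:48 PM + 6:00 = 11:48 PM on May 1.

11:48 PM on May 1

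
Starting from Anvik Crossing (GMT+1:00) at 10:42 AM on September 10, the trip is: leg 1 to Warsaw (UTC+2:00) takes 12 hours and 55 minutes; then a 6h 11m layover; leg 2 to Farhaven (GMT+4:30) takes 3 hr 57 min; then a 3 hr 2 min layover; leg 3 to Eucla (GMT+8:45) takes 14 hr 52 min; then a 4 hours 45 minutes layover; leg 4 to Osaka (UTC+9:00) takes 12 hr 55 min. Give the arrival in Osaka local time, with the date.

5:19 AM on Sep 13

Convert departure to UTC: 10:42 AM − 1:00 = 9:42 AM UTC on Sep 10.
Add 12 hours and 55 minutes leg 1 → 10:37 PM UTC.
Add 6 hours 11 minutes layover in Warsaw → 4:48 AM UTC (Sep 11).
Add 3 hours 57 minutes leg 2 → 8:45 AM UTC.
Add 3 hours 2 minutes layover in Farhaven → 11:47 AM UTC.
Add 14 hours 52 minutes leg 3 → 2:39 AM UTC (Sep 12).
Add 4 hours and 45 minutes layover in Eucla → 7:24 AM UTC.
Add 12 hours 55 minutes leg 4 → 8:19 PM UTC.
Osaka is UTC+9:00, so local arrival = 8:19 PM + 9:00 = 5:19 AM on Sep 13.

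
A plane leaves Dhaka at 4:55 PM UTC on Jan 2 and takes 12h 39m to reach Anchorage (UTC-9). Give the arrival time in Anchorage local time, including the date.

8:34 PM on Jan 2

Departure is given in UTC: 4:55 PM on Jan 2.
Add 12 hours 39 minutes → 5:34 AM UTC (Jan 3).
Anchorage is UTC−9:00: 5:34 AM − 9:00 = 8:34 PM on Jan 2.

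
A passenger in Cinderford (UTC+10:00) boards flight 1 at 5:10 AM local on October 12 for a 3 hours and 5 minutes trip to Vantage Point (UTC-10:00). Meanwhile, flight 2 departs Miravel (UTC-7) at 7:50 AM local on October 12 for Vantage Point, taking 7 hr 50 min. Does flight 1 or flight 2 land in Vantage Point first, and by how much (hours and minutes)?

the first, by 24 hours 25 minutes

Flight 1 in UTC: 5:10 AM − 10:00 = 7:10 PM on Oct 11.
+3 hours and 5 minutes → arrive 10:15 PM UTC on Oct 11.
Flight 2 in UTC: 7:50 AM + 7:00 = 2:50 PM on Oct 12.
+7 hours and 50 minutes → arrive 10:40 PM UTC on Oct 12.
Flight 1 lands earlier by 24 hours 25 minutes.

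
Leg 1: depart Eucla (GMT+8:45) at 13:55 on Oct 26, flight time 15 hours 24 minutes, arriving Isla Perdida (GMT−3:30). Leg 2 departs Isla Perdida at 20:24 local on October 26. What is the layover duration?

Convert departure to UTC: 13:55 − 8:45 = 05:10 UTC on Oct 26.
Add 15 hours 24 minutes flight time → 20:34 UTC.
Isla Perdida is UTC−3:30, so local arrival = 20:34 − 3:30 = 17:04 on Oct 26.
Layover = 20:24 − 17:04 = 3 hours 20 minutes.

3 hours 20 minutes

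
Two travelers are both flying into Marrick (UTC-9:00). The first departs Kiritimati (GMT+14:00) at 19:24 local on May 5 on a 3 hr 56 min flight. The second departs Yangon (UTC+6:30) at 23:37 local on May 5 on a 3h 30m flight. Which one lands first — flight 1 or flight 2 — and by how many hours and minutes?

Flight 1 in UTC: 19:24 − 14:00 = 05:24 on May 5.
+3 hours and 56 minutes → arrive 09:20 UTC on May 5.
Flight 2 in UTC: 23:37 − 6:30 = 17:07 on May 5.
+3 hours and 30 minutes → arrive 20:37 UTC on May 5.
Flight 1 lands earlier by 11 hours 17 minutes.

the first, by 11 hours 17 minutes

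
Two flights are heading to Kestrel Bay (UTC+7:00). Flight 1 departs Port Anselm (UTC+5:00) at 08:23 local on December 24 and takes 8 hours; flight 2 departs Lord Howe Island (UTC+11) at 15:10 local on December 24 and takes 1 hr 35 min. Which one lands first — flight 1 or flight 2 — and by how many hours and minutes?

the second, by 5 hours 38 minutes

Flight 1 in UTC: 08:23 − 5:00 = 03:23 on Dec 24.
+8 hours → arrive 11:23 UTC on Dec 24.
Flight 2 in UTC: 15:10 − 11:00 = 04:10 on Dec 24.
+1 hour 35 minutes → arrive 05:45 UTC on Dec 24.
Flight 2 lands earlier by 5 hours 38 minutes.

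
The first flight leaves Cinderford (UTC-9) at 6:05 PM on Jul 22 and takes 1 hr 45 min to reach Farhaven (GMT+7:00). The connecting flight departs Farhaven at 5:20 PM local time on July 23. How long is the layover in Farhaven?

Convert departure to UTC: 6:05 PM + 9:00 = 3:05 AM UTC on Jul 23.
Add 1 hour and 45 minutes flight time → 4:50 AM UTC.
Farhaven is UTC+7:00, so local arrival = 4:50 AM + 7:00 = 11:50 AM on Jul 23.
Layover = 5:20 PM − 11:50 AM = 5 hours 30 minutes.

5 hours 30 minutes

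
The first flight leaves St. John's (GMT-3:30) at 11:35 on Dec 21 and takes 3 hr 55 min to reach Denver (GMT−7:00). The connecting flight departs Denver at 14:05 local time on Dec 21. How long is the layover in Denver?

2 hours 5 minutes

Convert departure to UTC: 11:35 + 3:30 = 15:05 UTC on Dec 21.
Add 3 hours 55 minutes flight time → 19:00 UTC.
Denver is UTC−7:00, so local arrival = 19:00 − 7:00 = 12:00 on Dec 21.
Layover = 14:05 − 12:00 = 2 hours 5 minutes.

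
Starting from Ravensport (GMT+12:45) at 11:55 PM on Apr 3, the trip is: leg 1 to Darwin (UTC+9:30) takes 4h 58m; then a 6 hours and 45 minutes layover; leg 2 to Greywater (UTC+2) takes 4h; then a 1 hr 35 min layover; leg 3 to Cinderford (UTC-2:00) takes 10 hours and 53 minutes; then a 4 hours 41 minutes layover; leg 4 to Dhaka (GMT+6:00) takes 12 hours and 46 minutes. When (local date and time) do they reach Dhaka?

2:48 PM on April 5

Convert departure to UTC: 11:55 PM − 12:45 = 11:10 AM UTC on Apr 3.
Add 4 hours 58 minutes leg 1 → 4:08 PM UTC.
Add 6 hours 45 minutes layover in Darwin → 10:53 PM UTC.
Add 4 hours leg 2 → 2:53 AM UTC (Apr 4).
Add 1 hour and 35 minutes layover in Greywater → 4:28 AM UTC.
Add 10 hours and 53 minutes leg 3 → 3:21 PM UTC.
Add 4 hours 41 minutes layover in Cinderford → 8:02 PM UTC.
Add 12 hours and 46 minutes leg 4 → 8:48 AM UTC (Apr 5).
Dhaka is UTC+6:00, so local arrival = 8:48 AM + 6:00 = 2:48 PM on Apr 5.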